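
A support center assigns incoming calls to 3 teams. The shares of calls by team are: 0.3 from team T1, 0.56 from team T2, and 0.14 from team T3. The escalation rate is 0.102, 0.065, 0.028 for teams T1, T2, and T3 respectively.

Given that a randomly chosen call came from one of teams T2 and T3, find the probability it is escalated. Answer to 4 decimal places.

Let S = {T2, T3}.
P(S) = 0.56 + 0.14 = 0.7.
P(E ∩ S) = 0.065·0.56 + 0.028·0.14 = 0.0364 + 0.00392 = 0.04032.
P(E | S) = 0.04032 / 0.7 = 0.057600…

0.0576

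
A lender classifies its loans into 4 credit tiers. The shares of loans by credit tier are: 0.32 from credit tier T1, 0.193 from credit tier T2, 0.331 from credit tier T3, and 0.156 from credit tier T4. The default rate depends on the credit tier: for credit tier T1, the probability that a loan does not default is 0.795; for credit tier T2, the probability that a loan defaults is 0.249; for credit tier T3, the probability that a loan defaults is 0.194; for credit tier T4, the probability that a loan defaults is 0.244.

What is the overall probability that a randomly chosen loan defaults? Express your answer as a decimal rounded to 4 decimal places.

P(D|T1) = 1 − 0.795 = 0.205.
P(D) = P(D|T1)·P(T1) + P(D|T2)·P(T2) + P(D|T3)·P(T3) + P(D|T4)·P(T4)
      = 0.205·0.32 + 0.249·0.193 + 0.194·0.331 + 0.244·0.156
      = 0.0656 + 0.048057 + 0.064214 + 0.038064 = 0.215935

P(D) ≈ 0.2159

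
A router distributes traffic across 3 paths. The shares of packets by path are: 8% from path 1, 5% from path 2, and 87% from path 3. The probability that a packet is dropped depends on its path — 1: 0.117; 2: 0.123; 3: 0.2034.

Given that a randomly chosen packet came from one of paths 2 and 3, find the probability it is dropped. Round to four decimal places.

Let S = {2, 3}.
P(S) = 0.05 + 0.87 = 0.92.
P(L ∩ S) = 0.123·0.05 + 0.2034·0.87 = 0.00615 + 0.176958 = 0.183108.
P(L | S) = 0.183108 / 0.92 = 0.199030…

P(L|S) ≈ 0.1990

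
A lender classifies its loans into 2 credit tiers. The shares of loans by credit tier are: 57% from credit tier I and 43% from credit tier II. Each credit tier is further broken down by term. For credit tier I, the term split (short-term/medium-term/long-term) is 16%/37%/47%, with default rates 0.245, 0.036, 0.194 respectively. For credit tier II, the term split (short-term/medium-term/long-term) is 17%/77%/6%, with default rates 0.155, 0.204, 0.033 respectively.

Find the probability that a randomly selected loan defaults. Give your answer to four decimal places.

P(D|I) = 0.16·0.245 + 0.37·0.036 + 0.47·0.194 = 0.0392 + 0.01332 + 0.09118 = 0.1437
P(D|II) = 0.17·0.155 + 0.77·0.204 + 0.06·0.033 = 0.02635 + 0.15708 + 0.00198 = 0.18541
Then overall,
P(D) = 0.57·0.1437 + 0.43·0.18541
      = 0.081909 + 0.0797263 = 0.1616353

0.1616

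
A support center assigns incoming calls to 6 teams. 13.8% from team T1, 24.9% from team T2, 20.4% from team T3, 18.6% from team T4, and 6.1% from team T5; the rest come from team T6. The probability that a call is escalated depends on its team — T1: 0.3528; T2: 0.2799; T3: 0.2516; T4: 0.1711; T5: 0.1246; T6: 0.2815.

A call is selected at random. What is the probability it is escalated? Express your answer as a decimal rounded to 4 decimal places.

P(E) ≈ 0.2547

P(T6) = 1 − (0.138 + 0.249 + 0.204 + 0.186 + 0.061) = 0.162.
P(E) = P(E|T1)·P(T1) + P(E|T2)·P(T2) + P(E|T3)·P(T3) + P(E|T4)·P(T4) + P(E|T5)·P(T5) + P(E|T6)·P(T6)
      = 0.3528·0.138 + 0.2799·0.249 + 0.2516·0.204 + 0.1711·0.186 + 0.1246·0.061 + 0.2815·0.162
      = 0.0486864 + 0.0696951 + 0.0513264 + 0.0318246 + 0.0076006 + 0.045603 = 0.2547361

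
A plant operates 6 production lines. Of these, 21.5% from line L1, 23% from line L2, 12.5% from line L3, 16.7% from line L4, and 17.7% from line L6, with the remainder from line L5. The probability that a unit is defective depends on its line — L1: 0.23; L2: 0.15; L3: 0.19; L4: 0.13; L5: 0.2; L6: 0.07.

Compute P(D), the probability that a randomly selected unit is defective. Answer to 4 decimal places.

P(L5) = 1 − (0.215 + 0.23 + 0.125 + 0.167 + 0.177) = 0.086.
Summing over the partition,
P(D) = P(D|L1)·P(L1) + P(D|L2)·P(L2) + P(D|L3)·P(L3) + P(D|L4)·P(L4) + P(D|L5)·P(L5) + P(D|L6)·P(L6)
      = 0.23·0.215 + 0.15·0.23 + 0.19·0.125 + 0.13·0.167 + 0.2·0.086 + 0.07·0.177
      = 0.04945 + 0.0345 + 0.02375 + 0.02171 + 0.0172 + 0.01239 = 0.159

0.1590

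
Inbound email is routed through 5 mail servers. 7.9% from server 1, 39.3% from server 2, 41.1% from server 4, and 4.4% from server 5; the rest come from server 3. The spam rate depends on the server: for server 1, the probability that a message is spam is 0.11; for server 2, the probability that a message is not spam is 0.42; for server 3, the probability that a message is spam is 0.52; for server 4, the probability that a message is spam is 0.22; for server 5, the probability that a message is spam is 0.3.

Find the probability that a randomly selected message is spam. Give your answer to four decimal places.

0.3782

P(3) = 1 − (0.079 + 0.393 + 0.411 + 0.044) = 0.073.
P(S|2) = 1 − 0.42 = 0.58.
P(S) = P(S|1)·P(1) + P(S|2)·P(2) + P(S|3)·P(3) + P(S|4)·P(4) + P(S|5)·P(5)
      = 0.11·0.079 + 0.58·0.393 + 0.52·0.073 + 0.22·0.411 + 0.3·0.044
      = 0.00869 + 0.22794 + 0.03796 + 0.09042 + 0.0132 = 0.37821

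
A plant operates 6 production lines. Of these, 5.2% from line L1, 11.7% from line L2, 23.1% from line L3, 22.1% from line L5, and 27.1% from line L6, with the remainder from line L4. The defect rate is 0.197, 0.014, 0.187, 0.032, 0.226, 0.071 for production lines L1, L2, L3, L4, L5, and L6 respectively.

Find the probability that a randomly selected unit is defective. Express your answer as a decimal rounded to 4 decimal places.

P(L4) = 1 − (0.052 + 0.117 + 0.231 + 0.221 + 0.271) = 0.108.
P(D) = P(D|L1)·P(L1) + P(D|L2)·P(L2) + P(D|L3)·P(L3) + P(D|L4)·P(L4) + P(D|L5)·P(L5) + P(D|L6)·P(L6)
      = 0.197·0.052 + 0.014·0.117 + 0.187·0.231 + 0.032·0.108 + 0.226·0.221 + 0.071·0.271
      = 0.010244 + 0.001638 + 0.043197 + 0.003456 + 0.049946 + 0.019241 = 0.127722

0.1277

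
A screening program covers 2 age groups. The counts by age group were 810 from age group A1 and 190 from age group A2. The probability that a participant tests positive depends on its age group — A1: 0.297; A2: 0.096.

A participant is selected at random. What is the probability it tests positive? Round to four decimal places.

Total: 810 + 190 = 1000.
P(A1) = 810/1000 = 0.81. P(A2) = 190/1000 = 0.19.
By the law of total probability,
P(T) = P(T|A1)·P(A1) + P(T|A2)·P(A2)
      = 0.297·0.81 + 0.096·0.19
      = 0.24057 + 0.01824 = 0.25881

P(T) ≈ 0.2588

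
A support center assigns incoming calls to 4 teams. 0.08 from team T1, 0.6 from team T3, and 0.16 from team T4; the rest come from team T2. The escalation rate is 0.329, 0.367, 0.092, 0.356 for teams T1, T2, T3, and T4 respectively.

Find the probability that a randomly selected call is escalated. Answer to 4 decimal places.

P(T2) = 1 − (0.08 + 0.6 + 0.16) = 0.16.
P(E) = P(E|T1)·P(T1) + P(E|T2)·P(T2) + P(E|T3)·P(T3) + P(E|T4)·P(T4)
      = 0.329·0.08 + 0.367·0.16 + 0.092·0.6 + 0.356·0.16
      = 0.02632 + 0.05872 + 0.0552 + 0.05696 = 0.1972

P(E) ≈ 0.1972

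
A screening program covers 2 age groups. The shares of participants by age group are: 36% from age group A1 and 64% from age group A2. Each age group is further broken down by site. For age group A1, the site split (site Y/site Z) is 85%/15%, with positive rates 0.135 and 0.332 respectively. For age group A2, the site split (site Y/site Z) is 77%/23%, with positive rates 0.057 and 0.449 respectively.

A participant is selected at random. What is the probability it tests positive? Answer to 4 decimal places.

P(T) ≈ 0.1534

P(T|A1) = 0.85·0.135 + 0.15·0.332 = 0.11475 + 0.0498 = 0.16455
P(T|A2) = 0.77·0.057 + 0.23·0.449 = 0.04389 + 0.10327 = 0.14716
Then overall,
P(T) = 0.36·0.16455 + 0.64·0.14716
      = 0.059238 + 0.0941824 = 0.1534204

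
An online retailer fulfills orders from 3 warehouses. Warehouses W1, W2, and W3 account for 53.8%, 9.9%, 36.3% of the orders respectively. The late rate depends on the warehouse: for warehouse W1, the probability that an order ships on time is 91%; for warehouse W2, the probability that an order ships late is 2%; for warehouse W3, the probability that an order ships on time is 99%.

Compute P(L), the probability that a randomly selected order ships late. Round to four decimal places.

P(L) ≈ 0.0540

P(L|W1) = 1 − 0.91 = 0.09.
P(L|W3) = 1 − 0.99 = 0.01.
P(L) = P(L|W1)·P(W1) + P(L|W2)·P(W2) + P(L|W3)·P(W3)
      = 0.09·0.538 + 0.02·0.099 + 0.01·0.363
      = 0.04842 + 0.00198 + 0.00363 = 0.05403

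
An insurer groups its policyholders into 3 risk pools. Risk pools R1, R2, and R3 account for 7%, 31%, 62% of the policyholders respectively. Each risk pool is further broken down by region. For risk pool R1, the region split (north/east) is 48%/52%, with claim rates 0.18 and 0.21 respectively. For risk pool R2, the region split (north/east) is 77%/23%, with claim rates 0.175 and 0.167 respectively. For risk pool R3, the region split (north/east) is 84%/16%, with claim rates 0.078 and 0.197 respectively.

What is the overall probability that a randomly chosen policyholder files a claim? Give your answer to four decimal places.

P(C) ≈ 0.1275

P(C|R1) = 0.48·0.18 + 0.52·0.21 = 0.0864 + 0.1092 = 0.1956
P(C|R2) = 0.77·0.175 + 0.23·0.167 = 0.13475 + 0.03841 = 0.17316
P(C|R3) = 0.84·0.078 + 0.16·0.197 = 0.06552 + 0.03152 = 0.09704
By total probability over the outer partition,
P(C) = 0.07·0.1956 + 0.31·0.17316 + 0.62·0.09704
      = 0.013692 + 0.0536796 + 0.0601648 = 0.1275364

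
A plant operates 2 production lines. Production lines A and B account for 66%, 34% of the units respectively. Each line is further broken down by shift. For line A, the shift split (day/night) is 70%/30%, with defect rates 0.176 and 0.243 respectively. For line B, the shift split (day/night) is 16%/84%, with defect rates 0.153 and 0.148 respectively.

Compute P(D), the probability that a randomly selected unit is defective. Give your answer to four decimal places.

P(D|A) = 0.7·0.176 + 0.3·0.243 = 0.1232 + 0.0729 = 0.1961
P(D|B) = 0.16·0.153 + 0.84·0.148 = 0.02448 + 0.12432 = 0.1488
Then overall,
P(D) = 0.66·0.1961 + 0.34·0.1488
      = 0.129426 + 0.050592 = 0.180018

0.1800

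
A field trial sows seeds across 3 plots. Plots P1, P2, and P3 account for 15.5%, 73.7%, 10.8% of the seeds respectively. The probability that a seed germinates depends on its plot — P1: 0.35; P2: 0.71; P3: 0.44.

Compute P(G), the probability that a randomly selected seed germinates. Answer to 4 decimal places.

0.6250

P(G) = P(G|P1)·P(P1) + P(G|P2)·P(P2) + P(G|P3)·P(P3)
      = 0.35·0.155 + 0.71·0.737 + 0.44·0.108
      = 0.05425 + 0.52327 + 0.04752 = 0.62504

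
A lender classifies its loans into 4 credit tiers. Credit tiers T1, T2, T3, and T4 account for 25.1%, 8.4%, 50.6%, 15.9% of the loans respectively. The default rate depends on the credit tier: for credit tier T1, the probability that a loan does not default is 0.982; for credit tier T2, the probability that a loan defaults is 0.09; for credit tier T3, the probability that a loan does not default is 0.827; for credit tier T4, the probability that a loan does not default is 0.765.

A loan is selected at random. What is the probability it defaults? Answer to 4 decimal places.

0.1370

P(D|T1) = 1 − 0.982 = 0.018.
P(D|T3) = 1 − 0.827 = 0.173.
P(D|T4) = 1 − 0.765 = 0.235.
P(D) = P(D|T1)·P(T1) + P(D|T2)·P(T2) + P(D|T3)·P(T3) + P(D|T4)·P(T4)
      = 0.018·0.251 + 0.09·0.084 + 0.173·0.506 + 0.235·0.159
      = 0.004518 + 0.00756 + 0.087538 + 0.037365 = 0.136981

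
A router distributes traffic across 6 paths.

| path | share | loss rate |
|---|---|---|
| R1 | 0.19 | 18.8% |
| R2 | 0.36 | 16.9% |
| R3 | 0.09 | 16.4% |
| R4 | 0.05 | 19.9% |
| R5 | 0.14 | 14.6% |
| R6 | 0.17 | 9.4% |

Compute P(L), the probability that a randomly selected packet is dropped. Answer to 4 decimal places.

P(L) ≈ 0.1577

By the law of total probability,
P(L) = P(L|R1)·P(R1) + P(L|R2)·P(R2) + P(L|R3)·P(R3) + P(L|R4)·P(R4) + P(L|R5)·P(R5) + P(L|R6)·P(R6)
      = 0.188·0.19 + 0.169·0.36 + 0.164·0.09 + 0.199·0.05 + 0.146·0.14 + 0.094·0.17
      = 0.03572 + 0.06084 + 0.01476 + 0.00995 + 0.02044 + 0.01598 = 0.15769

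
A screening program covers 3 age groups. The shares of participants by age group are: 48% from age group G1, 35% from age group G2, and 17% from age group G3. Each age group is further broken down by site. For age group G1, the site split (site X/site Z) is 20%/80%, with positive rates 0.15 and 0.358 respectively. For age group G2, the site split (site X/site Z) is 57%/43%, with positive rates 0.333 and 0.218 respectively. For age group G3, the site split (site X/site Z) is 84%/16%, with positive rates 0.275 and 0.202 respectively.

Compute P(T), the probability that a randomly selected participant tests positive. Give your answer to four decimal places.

P(T|G1) = 0.2·0.15 + 0.8·0.358 = 0.03 + 0.2864 = 0.3164
P(T|G2) = 0.57·0.333 + 0.43·0.218 = 0.18981 + 0.09374 = 0.28355
P(T|G3) = 0.84·0.275 + 0.16·0.202 = 0.231 + 0.03232 = 0.26332
By total probability over the outer partition,
P(T) = 0.48·0.3164 + 0.35·0.28355 + 0.17·0.26332
      = 0.151872 + 0.0992425 + 0.0447644 = 0.2958789

0.2959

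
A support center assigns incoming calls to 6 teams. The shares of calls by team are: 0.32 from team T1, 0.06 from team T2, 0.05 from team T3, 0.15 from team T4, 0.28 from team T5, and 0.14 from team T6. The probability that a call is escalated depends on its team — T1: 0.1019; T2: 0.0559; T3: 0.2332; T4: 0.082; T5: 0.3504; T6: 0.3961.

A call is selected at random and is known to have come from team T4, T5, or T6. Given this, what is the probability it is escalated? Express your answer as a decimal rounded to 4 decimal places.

Let S = {T4, T5, T6}.
P(S) = 0.15 + 0.28 + 0.14 = 0.57.
P(E ∩ S) = 0.082·0.15 + 0.3504·0.28 + 0.3961·0.14 = 0.0123 + 0.098112 + 0.055454 = 0.165866.
P(E | S) = 0.165866 / 0.57 = 0.290993…

P(E|S) ≈ 0.2910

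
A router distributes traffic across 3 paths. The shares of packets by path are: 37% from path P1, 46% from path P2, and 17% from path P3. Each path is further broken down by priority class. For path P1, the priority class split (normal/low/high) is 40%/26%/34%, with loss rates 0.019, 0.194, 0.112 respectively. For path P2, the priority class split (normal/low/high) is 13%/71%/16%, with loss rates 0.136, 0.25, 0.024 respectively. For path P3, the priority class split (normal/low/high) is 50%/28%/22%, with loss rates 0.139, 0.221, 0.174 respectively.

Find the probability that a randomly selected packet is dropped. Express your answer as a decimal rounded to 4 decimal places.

0.1560

P(L|P1) = 0.4·0.019 + 0.26·0.194 + 0.34·0.112 = 0.0076 + 0.05044 + 0.03808 = 0.09612
P(L|P2) = 0.13·0.136 + 0.71·0.25 + 0.16·0.024 = 0.01768 + 0.1775 + 0.00384 = 0.19902
P(L|P3) = 0.5·0.139 + 0.28·0.221 + 0.22·0.174 = 0.0695 + 0.06188 + 0.03828 = 0.16966
By total probability over the outer partition,
P(L) = 0.37·0.09612 + 0.46·0.19902 + 0.17·0.16966
      = 0.0355644 + 0.0915492 + 0.0288422 = 0.1559558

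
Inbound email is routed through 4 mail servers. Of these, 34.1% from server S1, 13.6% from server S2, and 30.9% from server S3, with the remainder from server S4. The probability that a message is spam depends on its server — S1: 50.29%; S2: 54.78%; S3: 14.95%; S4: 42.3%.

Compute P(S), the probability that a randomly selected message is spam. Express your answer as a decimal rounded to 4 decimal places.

P(S4) = 1 − (0.341 + 0.136 + 0.309) = 0.214.
P(S) = P(S|S1)·P(S1) + P(S|S2)·P(S2) + P(S|S3)·P(S3) + P(S|S4)·P(S4)
      = 0.5029·0.341 + 0.5478·0.136 + 0.1495·0.309 + 0.423·0.214
      = 0.1714889 + 0.0745008 + 0.0461955 + 0.090522 = 0.3827072

P(S) ≈ 0.3827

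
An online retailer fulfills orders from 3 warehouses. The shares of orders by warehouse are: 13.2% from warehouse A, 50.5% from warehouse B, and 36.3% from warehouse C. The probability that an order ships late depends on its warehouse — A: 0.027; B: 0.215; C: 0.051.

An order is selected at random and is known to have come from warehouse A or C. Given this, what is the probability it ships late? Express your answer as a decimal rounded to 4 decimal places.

Let S = {A, C}.
P(S) = 0.132 + 0.363 = 0.495.
P(L ∩ S) = 0.027·0.132 + 0.051·0.363 = 0.003564 + 0.018513 = 0.022077.
P(L | S) = 0.022077 / 0.495 = 0.044600…

0.0446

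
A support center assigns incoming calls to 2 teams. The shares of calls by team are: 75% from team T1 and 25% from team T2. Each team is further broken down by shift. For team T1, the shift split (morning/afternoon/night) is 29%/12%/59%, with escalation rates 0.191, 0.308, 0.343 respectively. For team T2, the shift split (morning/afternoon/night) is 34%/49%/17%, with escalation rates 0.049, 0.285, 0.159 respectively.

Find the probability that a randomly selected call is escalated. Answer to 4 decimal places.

P(E|T1) = 0.29·0.191 + 0.12·0.308 + 0.59·0.343 = 0.05539 + 0.03696 + 0.20237 = 0.29472
P(E|T2) = 0.34·0.049 + 0.49·0.285 + 0.17·0.159 = 0.01666 + 0.13965 + 0.02703 = 0.18334
By total probability over the outer partition,
P(E) = 0.75·0.29472 + 0.25·0.18334
      = 0.22104 + 0.045835 = 0.266875

P(E) ≈ 0.2669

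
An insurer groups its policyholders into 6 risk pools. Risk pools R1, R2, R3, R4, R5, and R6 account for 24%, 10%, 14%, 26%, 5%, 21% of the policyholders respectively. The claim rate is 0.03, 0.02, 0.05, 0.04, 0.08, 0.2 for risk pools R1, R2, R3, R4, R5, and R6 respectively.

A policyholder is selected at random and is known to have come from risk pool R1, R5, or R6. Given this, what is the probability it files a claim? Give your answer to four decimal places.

P(C|S) ≈ 0.1064

Let S = {R1, R5, R6}.
P(S) = 0.24 + 0.05 + 0.21 = 0.5.
P(C ∩ S) = 0.03·0.24 + 0.08·0.05 + 0.2·0.21 = 0.0072 + 0.004 + 0.042 = 0.0532.
P(C | S) = 0.0532 / 0.5 = 0.106400…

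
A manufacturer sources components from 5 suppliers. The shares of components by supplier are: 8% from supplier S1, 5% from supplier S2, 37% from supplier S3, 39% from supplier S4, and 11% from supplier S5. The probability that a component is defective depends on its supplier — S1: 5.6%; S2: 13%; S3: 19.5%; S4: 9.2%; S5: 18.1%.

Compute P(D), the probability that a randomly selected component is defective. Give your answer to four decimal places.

Using total probability over the partition,
P(D) = P(D|S1)·P(S1) + P(D|S2)·P(S2) + P(D|S3)·P(S3) + P(D|S4)·P(S4) + P(D|S5)·P(S5)
      = 0.056·0.08 + 0.13·0.05 + 0.195·0.37 + 0.092·0.39 + 0.181·0.11
      = 0.00448 + 0.0065 + 0.07215 + 0.03588 + 0.01991 = 0.13892

0.1389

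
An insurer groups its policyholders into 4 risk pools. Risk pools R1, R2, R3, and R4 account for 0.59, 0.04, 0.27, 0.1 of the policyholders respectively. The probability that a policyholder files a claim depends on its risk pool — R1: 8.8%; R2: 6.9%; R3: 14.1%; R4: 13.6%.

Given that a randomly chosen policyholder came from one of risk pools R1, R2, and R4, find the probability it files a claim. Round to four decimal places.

P(C|S) ≈ 0.0935

Let S = {R1, R2, R4}.
P(S) = 0.59 + 0.04 + 0.1 = 0.73.
P(C ∩ S) = 0.088·0.59 + 0.069·0.04 + 0.136·0.1 = 0.05192 + 0.00276 + 0.0136 = 0.06828.
P(C | S) = 0.06828 / 0.73 = 0.093534…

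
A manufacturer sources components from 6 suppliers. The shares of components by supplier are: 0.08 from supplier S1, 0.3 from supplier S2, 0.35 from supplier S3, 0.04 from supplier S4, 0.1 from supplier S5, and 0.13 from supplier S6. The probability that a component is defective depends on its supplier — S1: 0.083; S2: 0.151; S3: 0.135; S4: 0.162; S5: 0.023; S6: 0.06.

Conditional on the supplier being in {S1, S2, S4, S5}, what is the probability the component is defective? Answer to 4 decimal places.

Let S = {S1, S2, S4, S5}.
P(S) = 0.08 + 0.3 + 0.04 + 0.1 = 0.52.
P(D ∩ S) = 0.083·0.08 + 0.151·0.3 + 0.162·0.04 + 0.023·0.1 = 0.00664 + 0.0453 + 0.00648 + 0.0023 = 0.06072.
P(D | S) = 0.06072 / 0.52 = 0.116769…

P(D|S) ≈ 0.1168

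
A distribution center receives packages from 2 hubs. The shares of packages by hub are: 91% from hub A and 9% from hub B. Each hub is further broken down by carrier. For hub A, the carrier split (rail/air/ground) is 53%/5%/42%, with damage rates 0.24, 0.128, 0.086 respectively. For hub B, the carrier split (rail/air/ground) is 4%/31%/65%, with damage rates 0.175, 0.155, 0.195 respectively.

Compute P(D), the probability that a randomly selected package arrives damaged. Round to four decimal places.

P(D|A) = 0.53·0.24 + 0.05·0.128 + 0.42·0.086 = 0.1272 + 0.0064 + 0.03612 = 0.16972
P(D|B) = 0.04·0.175 + 0.31·0.155 + 0.65·0.195 = 0.007 + 0.04805 + 0.12675 = 0.1818
By total probability over the outer partition,
P(D) = 0.91·0.16972 + 0.09·0.1818
      = 0.1544452 + 0.016362 = 0.1708072

0.1708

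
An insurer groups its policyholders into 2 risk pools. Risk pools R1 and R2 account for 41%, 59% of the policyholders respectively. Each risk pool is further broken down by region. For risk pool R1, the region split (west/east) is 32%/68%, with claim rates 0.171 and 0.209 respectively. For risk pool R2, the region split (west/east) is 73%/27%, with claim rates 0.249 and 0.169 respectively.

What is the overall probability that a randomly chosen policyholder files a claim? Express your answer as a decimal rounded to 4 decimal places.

P(C|R1) = 0.32·0.171 + 0.68·0.209 = 0.05472 + 0.14212 = 0.19684
P(C|R2) = 0.73·0.249 + 0.27·0.169 = 0.18177 + 0.04563 = 0.2274
By total probability over the outer partition,
P(C) = 0.41·0.19684 + 0.59·0.2274
      = 0.0807044 + 0.134166 = 0.2148704

P(C) ≈ 0.2149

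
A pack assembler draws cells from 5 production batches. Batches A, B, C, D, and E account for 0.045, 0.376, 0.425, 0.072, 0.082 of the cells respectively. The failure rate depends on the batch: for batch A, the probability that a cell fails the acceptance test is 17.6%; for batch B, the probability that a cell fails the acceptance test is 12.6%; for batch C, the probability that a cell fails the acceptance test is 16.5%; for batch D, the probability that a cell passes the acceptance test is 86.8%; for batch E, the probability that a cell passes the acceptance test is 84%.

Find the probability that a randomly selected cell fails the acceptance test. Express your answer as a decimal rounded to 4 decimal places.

P(F) ≈ 0.1480

P(F|D) = 1 − 0.868 = 0.132.
P(F|E) = 1 − 0.84 = 0.16.
P(F) = P(F|A)·P(A) + P(F|B)·P(B) + P(F|C)·P(C) + P(F|D)·P(D) + P(F|E)·P(E)
      = 0.176·0.045 + 0.126·0.376 + 0.165·0.425 + 0.132·0.072 + 0.16·0.082
      = 0.00792 + 0.047376 + 0.070125 + 0.009504 + 0.01312 = 0.148045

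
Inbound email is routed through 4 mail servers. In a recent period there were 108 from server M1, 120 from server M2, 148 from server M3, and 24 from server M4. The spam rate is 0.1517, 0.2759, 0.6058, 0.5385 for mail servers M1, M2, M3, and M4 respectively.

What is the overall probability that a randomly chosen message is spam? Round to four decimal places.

Total: 108 + 120 + 148 + 24 = 400.
P(M1) = 108/400 = 0.27. P(M2) = 120/400 = 0.3. P(M3) = 148/400 = 0.37. P(M4) = 24/400 = 0.06.
P(S) = P(S|M1)·P(M1) + P(S|M2)·P(M2) + P(S|M3)·P(M3) + P(S|M4)·P(M4)
      = 0.1517·0.27 + 0.2759·0.3 + 0.6058·0.37 + 0.5385·0.06
      = 0.040959 + 0.08277 + 0.224146 + 0.03231 = 0.380185

0.3802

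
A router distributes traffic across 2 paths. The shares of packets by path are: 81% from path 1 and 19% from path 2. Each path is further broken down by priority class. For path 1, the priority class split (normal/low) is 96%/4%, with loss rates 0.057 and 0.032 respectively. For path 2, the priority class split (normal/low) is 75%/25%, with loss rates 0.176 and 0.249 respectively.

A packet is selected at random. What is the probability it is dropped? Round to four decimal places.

P(L|1) = 0.96·0.057 + 0.04·0.032 = 0.05472 + 0.00128 = 0.056
P(L|2) = 0.75·0.176 + 0.25·0.249 = 0.132 + 0.06225 = 0.19425
By total probability over the outer partition,
P(L) = 0.81·0.056 + 0.19·0.19425
      = 0.04536 + 0.0369075 = 0.0822675

P(L) ≈ 0.0823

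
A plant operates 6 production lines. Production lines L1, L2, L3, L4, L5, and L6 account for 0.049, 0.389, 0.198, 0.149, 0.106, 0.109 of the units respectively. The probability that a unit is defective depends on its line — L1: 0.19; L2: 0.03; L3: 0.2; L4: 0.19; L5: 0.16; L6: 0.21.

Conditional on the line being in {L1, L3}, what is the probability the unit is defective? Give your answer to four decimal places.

Let S = {L1, L3}.
P(S) = 0.049 + 0.198 = 0.247.
P(D ∩ S) = 0.19·0.049 + 0.2·0.198 = 0.00931 + 0.0396 = 0.04891.
P(D | S) = 0.04891 / 0.247 = 0.198016…

0.1980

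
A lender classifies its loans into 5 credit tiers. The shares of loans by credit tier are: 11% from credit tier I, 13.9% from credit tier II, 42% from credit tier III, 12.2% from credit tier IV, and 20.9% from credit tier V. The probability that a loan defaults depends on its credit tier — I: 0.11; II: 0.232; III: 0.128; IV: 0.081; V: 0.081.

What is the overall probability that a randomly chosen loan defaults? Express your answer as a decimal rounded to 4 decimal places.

P(D) ≈ 0.1249

By the law of total probability,
P(D) = P(D|I)·P(I) + P(D|II)·P(II) + P(D|III)·P(III) + P(D|IV)·P(IV) + P(D|V)·P(V)
      = 0.11·0.11 + 0.232·0.139 + 0.128·0.42 + 0.081·0.122 + 0.081·0.209
      = 0.0121 + 0.032248 + 0.05376 + 0.009882 + 0.016929 = 0.124919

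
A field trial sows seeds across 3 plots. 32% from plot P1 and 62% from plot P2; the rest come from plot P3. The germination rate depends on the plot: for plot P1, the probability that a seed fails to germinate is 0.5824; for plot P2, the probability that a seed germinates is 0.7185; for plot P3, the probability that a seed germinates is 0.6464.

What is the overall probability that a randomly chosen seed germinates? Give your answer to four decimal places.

P(P3) = 1 − (0.32 + 0.62) = 0.06.
P(G|P1) = 1 − 0.5824 = 0.4176.
P(G) = P(G|P1)·P(P1) + P(G|P2)·P(P2) + P(G|P3)·P(P3)
      = 0.4176·0.32 + 0.7185·0.62 + 0.6464·0.06
      = 0.133632 + 0.44547 + 0.038784 = 0.617886

0.6179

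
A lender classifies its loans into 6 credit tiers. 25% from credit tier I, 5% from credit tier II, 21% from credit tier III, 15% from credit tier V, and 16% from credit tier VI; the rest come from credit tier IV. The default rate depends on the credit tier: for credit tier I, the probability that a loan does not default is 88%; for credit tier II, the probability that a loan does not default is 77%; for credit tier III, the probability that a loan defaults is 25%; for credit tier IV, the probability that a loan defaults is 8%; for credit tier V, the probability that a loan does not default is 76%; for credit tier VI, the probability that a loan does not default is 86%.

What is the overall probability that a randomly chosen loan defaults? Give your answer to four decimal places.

0.1668

P(IV) = 1 − (0.25 + 0.05 + 0.21 + 0.15 + 0.16) = 0.18.
P(D|I) = 1 − 0.88 = 0.12.
P(D|II) = 1 − 0.77 = 0.23.
P(D|V) = 1 − 0.76 = 0.24.
P(D|VI) = 1 − 0.86 = 0.14.
P(D) = P(D|I)·P(I) + P(D|II)·P(II) + P(D|III)·P(III) + P(D|IV)·P(IV) + P(D|V)·P(V) + P(D|VI)·P(VI)
      = 0.12·0.25 + 0.23·0.05 + 0.25·0.21 + 0.08·0.18 + 0.24·0.15 + 0.14·0.16
      = 0.03 + 0.0115 + 0.0525 + 0.0144 + 0.036 + 0.0224 = 0.1668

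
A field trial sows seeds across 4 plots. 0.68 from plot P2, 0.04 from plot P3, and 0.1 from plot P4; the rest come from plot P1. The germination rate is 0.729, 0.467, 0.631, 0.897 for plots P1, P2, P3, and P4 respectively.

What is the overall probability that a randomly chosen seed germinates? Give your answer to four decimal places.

P(P1) = 1 − (0.68 + 0.04 + 0.1) = 0.18.
P(G) = P(G|P1)·P(P1) + P(G|P2)·P(P2) + P(G|P3)·P(P3) + P(G|P4)·P(P4)
      = 0.729·0.18 + 0.467·0.68 + 0.631·0.04 + 0.897·0.1
      = 0.13122 + 0.31756 + 0.02524 + 0.0897 = 0.56372

P(G) ≈ 0.5637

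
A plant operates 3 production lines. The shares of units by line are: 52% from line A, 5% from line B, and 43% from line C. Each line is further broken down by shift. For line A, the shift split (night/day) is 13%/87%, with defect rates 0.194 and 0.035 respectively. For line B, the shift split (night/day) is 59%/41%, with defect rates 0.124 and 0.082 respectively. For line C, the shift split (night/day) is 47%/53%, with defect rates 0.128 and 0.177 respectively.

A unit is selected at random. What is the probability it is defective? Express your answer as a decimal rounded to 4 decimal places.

P(D|A) = 0.13·0.194 + 0.87·0.035 = 0.02522 + 0.03045 = 0.05567
P(D|B) = 0.59·0.124 + 0.41·0.082 = 0.07316 + 0.03362 = 0.10678
P(D|C) = 0.47·0.128 + 0.53·0.177 = 0.06016 + 0.09381 = 0.15397
Then overall,
P(D) = 0.52·0.05567 + 0.05·0.10678 + 0.43·0.15397
      = 0.0289484 + 0.005339 + 0.0662071 = 0.1004945

0.1005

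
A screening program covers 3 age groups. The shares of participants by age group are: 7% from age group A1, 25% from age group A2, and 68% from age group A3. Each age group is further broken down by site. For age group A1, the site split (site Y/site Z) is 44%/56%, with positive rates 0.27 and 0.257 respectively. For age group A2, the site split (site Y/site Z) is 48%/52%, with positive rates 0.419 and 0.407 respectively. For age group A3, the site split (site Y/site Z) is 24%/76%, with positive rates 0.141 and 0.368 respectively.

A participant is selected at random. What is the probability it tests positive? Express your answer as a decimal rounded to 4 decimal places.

P(T|A1) = 0.44·0.27 + 0.56·0.257 = 0.1188 + 0.14392 = 0.26272
P(T|A2) = 0.48·0.419 + 0.52·0.407 = 0.20112 + 0.21164 = 0.41276
P(T|A3) = 0.24·0.141 + 0.76·0.368 = 0.03384 + 0.27968 = 0.31352
Then overall,
P(T) = 0.07·0.26272 + 0.25·0.41276 + 0.68·0.31352
      = 0.0183904 + 0.10319 + 0.2131936 = 0.334774

0.3348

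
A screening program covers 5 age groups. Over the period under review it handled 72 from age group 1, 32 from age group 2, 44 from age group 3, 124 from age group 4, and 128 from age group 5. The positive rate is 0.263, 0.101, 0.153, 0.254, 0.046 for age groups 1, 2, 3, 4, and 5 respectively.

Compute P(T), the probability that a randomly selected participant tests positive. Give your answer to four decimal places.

0.1657

Total: 72 + 32 + 44 + 124 + 128 = 400.
P(1) = 72/400 = 0.18. P(2) = 32/400 = 0.08. P(3) = 44/400 = 0.11. P(4) = 124/400 = 0.31. P(5) = 128/400 = 0.32.
P(T) = P(T|1)·P(1) + P(T|2)·P(2) + P(T|3)·P(3) + P(T|4)·P(4) + P(T|5)·P(5)
      = 0.263·0.18 + 0.101·0.08 + 0.153·0.11 + 0.254·0.31 + 0.046·0.32
      = 0.04734 + 0.00808 + 0.01683 + 0.07874 + 0.01472 = 0.16571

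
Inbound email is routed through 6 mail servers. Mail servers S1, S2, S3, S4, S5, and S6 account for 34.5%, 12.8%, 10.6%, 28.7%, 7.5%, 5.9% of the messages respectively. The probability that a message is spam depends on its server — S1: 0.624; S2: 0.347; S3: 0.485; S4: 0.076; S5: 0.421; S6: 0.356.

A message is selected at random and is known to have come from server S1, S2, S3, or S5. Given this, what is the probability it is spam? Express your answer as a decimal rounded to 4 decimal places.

0.5240

Let J = {S1, S2, S3, S5}.
P(J) = 0.345 + 0.128 + 0.106 + 0.075 = 0.654.
P(S ∩ J) = 0.624·0.345 + 0.347·0.128 + 0.485·0.106 + 0.421·0.075 = 0.21528 + 0.044416 + 0.05141 + 0.031575 = 0.342681.
P(S | J) = 0.342681 / 0.654 = 0.523977…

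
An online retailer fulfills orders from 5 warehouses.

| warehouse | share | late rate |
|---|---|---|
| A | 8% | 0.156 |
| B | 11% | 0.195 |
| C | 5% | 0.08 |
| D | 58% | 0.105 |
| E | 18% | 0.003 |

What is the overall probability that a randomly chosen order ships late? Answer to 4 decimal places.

0.0994

P(L) = P(L|A)·P(A) + P(L|B)·P(B) + P(L|C)·P(C) + P(L|D)·P(D) + P(L|E)·P(E)
      = 0.156·0.08 + 0.195·0.11 + 0.08·0.05 + 0.105·0.58 + 0.003·0.18
      = 0.01248 + 0.02145 + 0.004 + 0.0609 + 0.00054 = 0.09937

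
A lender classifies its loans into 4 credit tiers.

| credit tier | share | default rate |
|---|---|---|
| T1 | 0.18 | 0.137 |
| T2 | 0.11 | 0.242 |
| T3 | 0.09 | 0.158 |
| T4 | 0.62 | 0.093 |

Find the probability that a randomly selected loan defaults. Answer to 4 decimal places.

Using total probability over the partition,
P(D) = P(D|T1)·P(T1) + P(D|T2)·P(T2) + P(D|T3)·P(T3) + P(D|T4)·P(T4)
      = 0.137·0.18 + 0.242·0.11 + 0.158·0.09 + 0.093·0.62
      = 0.02466 + 0.02662 + 0.01422 + 0.05766 = 0.12316

P(D) ≈ 0.1232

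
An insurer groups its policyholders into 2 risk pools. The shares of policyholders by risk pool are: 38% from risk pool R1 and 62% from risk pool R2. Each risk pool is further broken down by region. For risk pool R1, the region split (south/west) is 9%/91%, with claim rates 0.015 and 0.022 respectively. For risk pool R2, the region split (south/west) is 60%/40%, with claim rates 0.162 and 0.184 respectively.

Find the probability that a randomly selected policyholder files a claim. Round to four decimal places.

P(C) ≈ 0.1140

P(C|R1) = 0.09·0.015 + 0.91·0.022 = 0.00135 + 0.02002 = 0.02137
P(C|R2) = 0.6·0.162 + 0.4·0.184 = 0.0972 + 0.0736 = 0.1708
Then overall,
P(C) = 0.38·0.02137 + 0.62·0.1708
      = 0.0081206 + 0.105896 = 0.1140166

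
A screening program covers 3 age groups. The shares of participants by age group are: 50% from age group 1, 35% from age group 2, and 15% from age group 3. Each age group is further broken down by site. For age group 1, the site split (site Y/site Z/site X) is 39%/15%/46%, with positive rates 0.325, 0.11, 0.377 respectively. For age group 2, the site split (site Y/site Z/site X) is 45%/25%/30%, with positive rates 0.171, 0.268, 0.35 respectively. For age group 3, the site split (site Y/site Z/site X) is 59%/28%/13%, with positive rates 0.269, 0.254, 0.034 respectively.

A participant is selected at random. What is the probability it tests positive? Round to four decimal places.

0.2806

P(T|1) = 0.39·0.325 + 0.15·0.11 + 0.46·0.377 = 0.12675 + 0.0165 + 0.17342 = 0.31667
P(T|2) = 0.45·0.171 + 0.25·0.268 + 0.3·0.35 = 0.07695 + 0.067 + 0.105 = 0.24895
P(T|3) = 0.59·0.269 + 0.28·0.254 + 0.13·0.034 = 0.15871 + 0.07112 + 0.00442 = 0.23425
Then overall,
P(T) = 0.5·0.31667 + 0.35·0.24895 + 0.15·0.23425
      = 0.158335 + 0.0871325 + 0.0351375 = 0.280605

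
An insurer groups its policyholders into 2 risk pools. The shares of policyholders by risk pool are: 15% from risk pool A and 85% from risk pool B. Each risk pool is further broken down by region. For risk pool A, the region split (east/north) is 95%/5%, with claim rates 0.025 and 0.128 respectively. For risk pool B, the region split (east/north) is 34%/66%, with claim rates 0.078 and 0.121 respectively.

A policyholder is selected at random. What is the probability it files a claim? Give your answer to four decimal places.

P(C|A) = 0.95·0.025 + 0.05·0.128 = 0.02375 + 0.0064 = 0.03015
P(C|B) = 0.34·0.078 + 0.66·0.121 = 0.02652 + 0.07986 = 0.10638
Then overall,
P(C) = 0.15·0.03015 + 0.85·0.10638
      = 0.0045225 + 0.090423 = 0.0949455

0.0949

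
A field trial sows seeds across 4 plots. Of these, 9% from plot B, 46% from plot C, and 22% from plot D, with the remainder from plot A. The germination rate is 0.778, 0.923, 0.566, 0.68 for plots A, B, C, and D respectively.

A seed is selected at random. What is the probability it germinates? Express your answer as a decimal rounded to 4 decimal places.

P(G) ≈ 0.6720

P(A) = 1 − (0.09 + 0.46 + 0.22) = 0.23.
P(G) = P(G|A)·P(A) + P(G|B)·P(B) + P(G|C)·P(C) + P(G|D)·P(D)
      = 0.778·0.23 + 0.923·0.09 + 0.566·0.46 + 0.68·0.22
      = 0.17894 + 0.08307 + 0.26036 + 0.1496 = 0.67197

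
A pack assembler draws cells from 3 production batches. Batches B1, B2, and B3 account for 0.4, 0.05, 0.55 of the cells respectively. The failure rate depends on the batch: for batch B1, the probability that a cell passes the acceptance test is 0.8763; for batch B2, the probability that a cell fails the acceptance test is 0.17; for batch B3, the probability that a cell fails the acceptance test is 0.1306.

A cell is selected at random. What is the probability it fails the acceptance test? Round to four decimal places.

P(F) ≈ 0.1298

P(F|B1) = 1 − 0.8763 = 0.1237.
Using total probability over the partition,
P(F) = P(F|B1)·P(B1) + P(F|B2)·P(B2) + P(F|B3)·P(B3)
      = 0.1237·0.4 + 0.17·0.05 + 0.1306·0.55
      = 0.04948 + 0.0085 + 0.07183 = 0.12981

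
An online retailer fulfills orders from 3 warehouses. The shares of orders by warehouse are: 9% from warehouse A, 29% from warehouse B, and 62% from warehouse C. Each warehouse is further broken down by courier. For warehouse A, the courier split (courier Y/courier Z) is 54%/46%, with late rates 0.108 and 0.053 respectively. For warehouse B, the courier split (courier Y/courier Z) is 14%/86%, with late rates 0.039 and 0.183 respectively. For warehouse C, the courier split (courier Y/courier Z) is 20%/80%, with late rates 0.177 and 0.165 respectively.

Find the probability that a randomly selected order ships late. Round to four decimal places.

P(L) ≈ 0.1585

P(L|A) = 0.54·0.108 + 0.46·0.053 = 0.05832 + 0.02438 = 0.0827
P(L|B) = 0.14·0.039 + 0.86·0.183 = 0.00546 + 0.15738 = 0.16284
P(L|C) = 0.2·0.177 + 0.8·0.165 = 0.0354 + 0.132 = 0.1674
By total probability over the outer partition,
P(L) = 0.09·0.0827 + 0.29·0.16284 + 0.62·0.1674
      = 0.007443 + 0.0472236 + 0.103788 = 0.1584546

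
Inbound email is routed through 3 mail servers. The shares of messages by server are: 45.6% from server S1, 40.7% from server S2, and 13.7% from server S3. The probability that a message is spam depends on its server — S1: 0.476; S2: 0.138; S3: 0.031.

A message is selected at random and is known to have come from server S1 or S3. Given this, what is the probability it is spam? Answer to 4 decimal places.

P(S|J) ≈ 0.3732

Let J = {S1, S3}.
P(J) = 0.456 + 0.137 = 0.593.
P(S ∩ J) = 0.476·0.456 + 0.031·0.137 = 0.217056 + 0.004247 = 0.221303.
P(S | J) = 0.221303 / 0.593 = 0.373192…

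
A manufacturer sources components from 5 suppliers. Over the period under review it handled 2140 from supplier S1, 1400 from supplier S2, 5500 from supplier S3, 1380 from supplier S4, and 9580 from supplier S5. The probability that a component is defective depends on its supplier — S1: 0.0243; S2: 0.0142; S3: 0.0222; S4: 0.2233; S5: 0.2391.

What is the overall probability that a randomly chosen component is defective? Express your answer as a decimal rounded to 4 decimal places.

Total: 2140 + 1400 + 5500 + 1380 + 9580 = 20000.
P(S1) = 2140/20000 = 0.107. P(S2) = 1400/20000 = 0.07. P(S3) = 5500/20000 = 0.275. P(S4) = 1380/20000 = 0.069. P(S5) = 9580/20000 = 0.479.
Summing over the partition,
P(D) = P(D|S1)·P(S1) + P(D|S2)·P(S2) + P(D|S3)·P(S3) + P(D|S4)·P(S4) + P(D|S5)·P(S5)
      = 0.0243·0.107 + 0.0142·0.07 + 0.0222·0.275 + 0.2233·0.069 + 0.2391·0.479
      = 0.0026001 + 0.000994 + 0.006105 + 0.0154077 + 0.1145289 = 0.1396357

P(D) ≈ 0.1396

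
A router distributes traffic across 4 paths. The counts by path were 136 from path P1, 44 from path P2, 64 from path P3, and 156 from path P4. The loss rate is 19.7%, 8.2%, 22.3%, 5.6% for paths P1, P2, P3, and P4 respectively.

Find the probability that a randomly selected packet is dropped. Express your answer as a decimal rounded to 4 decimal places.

Total: 136 + 44 + 64 + 156 = 400.
P(P1) = 136/400 = 0.34. P(P2) = 44/400 = 0.11. P(P3) = 64/400 = 0.16. P(P4) = 156/400 = 0.39.
Using total probability over the partition,
P(L) = P(L|P1)·P(P1) + P(L|P2)·P(P2) + P(L|P3)·P(P3) + P(L|P4)·P(P4)
      = 0.197·0.34 + 0.082·0.11 + 0.223·0.16 + 0.056·0.39
      = 0.06698 + 0.00902 + 0.03568 + 0.02184 = 0.13352

0.1335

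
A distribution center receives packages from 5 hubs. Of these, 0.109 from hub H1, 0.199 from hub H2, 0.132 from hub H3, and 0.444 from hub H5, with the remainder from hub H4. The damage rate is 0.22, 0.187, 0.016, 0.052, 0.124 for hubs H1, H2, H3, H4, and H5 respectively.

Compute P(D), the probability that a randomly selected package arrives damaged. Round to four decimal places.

P(D) ≈ 0.1244

P(H4) = 1 − (0.109 + 0.199 + 0.132 + 0.444) = 0.116.
P(D) = P(D|H1)·P(H1) + P(D|H2)·P(H2) + P(D|H3)·P(H3) + P(D|H4)·P(H4) + P(D|H5)·P(H5)
      = 0.22·0.109 + 0.187·0.199 + 0.016·0.132 + 0.052·0.116 + 0.124·0.444
      = 0.02398 + 0.037213 + 0.002112 + 0.006032 + 0.055056 = 0.124393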